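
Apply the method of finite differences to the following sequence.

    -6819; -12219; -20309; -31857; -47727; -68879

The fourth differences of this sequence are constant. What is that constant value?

-96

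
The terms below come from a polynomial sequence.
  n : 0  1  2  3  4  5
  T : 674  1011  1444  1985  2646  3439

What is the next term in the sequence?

337  433  541  661  793
96  108  120  132
12  12  12
Third differences constant at 12.
132 + 12 = 144;  793 + 144 = 937;  3439 + 937 = 4376

4376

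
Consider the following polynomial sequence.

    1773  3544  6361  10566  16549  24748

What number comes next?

35649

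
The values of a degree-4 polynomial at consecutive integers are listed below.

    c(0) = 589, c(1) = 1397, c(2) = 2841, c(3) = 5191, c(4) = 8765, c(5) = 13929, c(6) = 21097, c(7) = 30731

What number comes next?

808  1444  2350  3574  5164  7168  9634
636  906  1224  1590  2004  2466
270  318  366  414  462
48  48  48  48
Fourth differences constant at 48.
462 + 48 = 510;  2466 + 510 = 2976;  9634 + 2976 = 12610;  30731 + 12610 = 43341

43341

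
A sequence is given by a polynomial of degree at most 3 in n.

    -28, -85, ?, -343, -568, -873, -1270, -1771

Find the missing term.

Using the last 5 terms:
-225  -305  -397  -501
-80  -92  -104
-12  -12
Constant third difference = -12.
Extend backward: -80 + 12 = -68;  -225 + 68 = -157;  -343 + 157 = -186

-186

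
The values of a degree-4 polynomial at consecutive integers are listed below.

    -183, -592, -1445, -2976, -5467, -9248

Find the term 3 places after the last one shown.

-409  -853  -1531  -2491  -3781
-444  -678  -960  -1290
-234  -282  -330
-48  -48
The fourth differences are constant (-48).
-330 − 48 = -378;  -1290 − 378 = -1668;  -3781 − 1668 = -5449;  -9248 − 5449 = -14697
-378 − 48 = -426;  -1668 − 426 = -2094;  -5449 − 2094 = -7543;  -14697 − 7543 = -22240
-426 − 48 = -474;  -2094 − 474 = -2568;  -7543 − 2568 = -10111;  -22240 − 10111 = -32351

-32351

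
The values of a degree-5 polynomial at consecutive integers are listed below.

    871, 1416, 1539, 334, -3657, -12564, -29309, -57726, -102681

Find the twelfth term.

-403434

545  123  -1205  -3991  -8907  -16745  -28417  -44955
-422  -1328  -2786  -4916  -7838  -11672  -16538
-906  -1458  -2130  -2922  -3834  -4866
-552  -672  -792  -912  -1032
-120  -120  -120  -120
Constant fifth difference = -120, so extend:
-1032 − 120 = -1152;  -4866 − 1152 = -6018;  -16538 − 6018 = -22556;  -44955 − 22556 = -67511;  -102681 − 67511 = -170192
-1152 − 120 = -1272;  -6018 − 1272 = -7290;  -22556 − 7290 = -29846;  -67511 − 29846 = -97357;  -170192 − 97357 = -267549
-1272 − 120 = -1392;  -7290 − 1392 = -8682;  -29846 − 8682 = -38528;  -97357 − 38528 = -135885;  -267549 − 135885 = -403434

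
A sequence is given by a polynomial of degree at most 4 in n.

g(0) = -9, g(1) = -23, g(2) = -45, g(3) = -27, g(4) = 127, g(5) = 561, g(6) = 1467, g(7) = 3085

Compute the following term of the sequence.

5703

Δ: -14  -22  18  154  434  906  1618
Δ²: -8  40  136  280  472  712
Δ³: 48  96  144  192  240
Δ⁴: 48  48  48  48
Fourth differences constant at 48.
240 + 48 = 288;  712 + 288 = 1000;  1618 + 1000 = 2618;  3085 + 2618 = 5703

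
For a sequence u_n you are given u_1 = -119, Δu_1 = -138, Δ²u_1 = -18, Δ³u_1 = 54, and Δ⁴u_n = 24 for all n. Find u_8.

1267

Build the table forward from the leading diagonal:
Fourth differences: 24, 24, 24, 24, 24, 24, 24, 24
Third differences: 54, 78, 102, 126, 150, 174, 198, 222
Second differences: -18, 36, 114, 216, 342, 492, 666, 864
First differences: -138, -156, -120, -6, 210, 552, 1044, 1710
u: -119, -257, -413, -533, -539, -329, 223, 1267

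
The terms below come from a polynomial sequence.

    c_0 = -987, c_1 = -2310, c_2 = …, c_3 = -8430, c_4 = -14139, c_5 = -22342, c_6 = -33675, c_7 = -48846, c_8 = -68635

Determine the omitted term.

-4651

Using the last 6 terms:
-5709, -8203, -11333, -15171, -19789
-2494, -3130, -3838, -4618
-636, -708, -780
-72, -72
Constant fourth difference = -72.
Extend backward: -636 + 72 = -564;  -2494 + 564 = -1930;  -5709 + 1930 = -3779;  -8430 + 3779 = -4651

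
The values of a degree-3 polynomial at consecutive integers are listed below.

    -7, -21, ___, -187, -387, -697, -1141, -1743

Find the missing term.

Using the last 5 terms:
First differences: -200, -310, -444, -602
Second differences: -110, -134, -158
Third differences: -24, -24
Constant third difference = -24.
Extend backward: -110 + 24 = -86;  -200 + 86 = -114;  -187 + 114 = -73

-73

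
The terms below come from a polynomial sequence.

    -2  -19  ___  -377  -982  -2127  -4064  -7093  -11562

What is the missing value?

Using the last 6 terms:
D1: -605, -1145, -1937, -3029, -4469
D2: -540, -792, -1092, -1440
D3: -252, -300, -348
D4: -48, -48
Constant fourth difference = -48.
Extend backward: -252 + 48 = -204;  -540 + 204 = -336;  -605 + 336 = -269;  -377 + 269 = -108

-108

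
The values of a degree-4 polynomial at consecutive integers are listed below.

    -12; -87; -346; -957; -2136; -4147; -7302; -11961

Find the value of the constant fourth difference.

D1: -75, -259, -611, -1179, -2011, -3155, -4659
D2: -184, -352, -568, -832, -1144, -1504
D3: -168, -216, -264, -312, -360
D4: -48, -48, -48, -48

-48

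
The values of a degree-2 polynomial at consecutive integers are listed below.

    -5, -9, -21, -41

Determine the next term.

D1: -4, -12, -20
D2: -8, -8
Second differences constant at -8.
-20 − 8 = -28;  -41 − 28 = -69

-69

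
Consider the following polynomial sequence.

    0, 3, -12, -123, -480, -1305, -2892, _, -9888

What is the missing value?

Using the first 7 terms:
First differences: 3, -15, -111, -357, -825, -1587
Second differences: -18, -96, -246, -468, -762
Third differences: -78, -150, -222, -294
Fourth differences: -72, -72, -72
Constant fourth difference = -72.
Extend forward: -294 − 72 = -366;  -762 − 366 = -1128;  -1587 − 1128 = -2715;  -2892 − 2715 = -5607

-5607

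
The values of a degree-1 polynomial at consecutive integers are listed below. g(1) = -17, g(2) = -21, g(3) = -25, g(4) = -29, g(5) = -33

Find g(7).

-4 , -4 , -4 , -4
First differences constant at -4.
-33 − 4 = -37
-37 − 4 = -41

-41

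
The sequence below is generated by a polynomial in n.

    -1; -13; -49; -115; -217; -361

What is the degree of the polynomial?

3

D1: -12, -36, -66, -102, -144
D2: -24, -30, -36, -42
D3: -6, -6, -6
The third differences are constant, so the polynomial has degree 3.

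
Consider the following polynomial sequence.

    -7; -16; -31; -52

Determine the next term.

-79

D1: -9, -15, -21
D2: -6, -6
The second differences are constant (-6).
-21 − 6 = -27;  -52 − 27 = -79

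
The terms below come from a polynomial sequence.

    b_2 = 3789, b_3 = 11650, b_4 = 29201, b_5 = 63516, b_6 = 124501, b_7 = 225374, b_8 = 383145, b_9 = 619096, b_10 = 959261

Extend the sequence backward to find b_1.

896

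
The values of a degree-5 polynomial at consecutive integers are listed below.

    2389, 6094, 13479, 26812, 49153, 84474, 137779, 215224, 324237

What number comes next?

473638

Δ: 3705  7385  13333  22341  35321  53305  77445  109013
Δ²: 3680  5948  9008  12980  17984  24140  31568
Δ³: 2268  3060  3972  5004  6156  7428
Δ⁴: 792  912  1032  1152  1272
Δ⁵: 120  120  120  120
Constant fifth difference = 120, so extend:
1272 + 120 = 1392;  7428 + 1392 = 8820;  31568 + 8820 = 40388;  109013 + 40388 = 149401;  324237 + 149401 = 473638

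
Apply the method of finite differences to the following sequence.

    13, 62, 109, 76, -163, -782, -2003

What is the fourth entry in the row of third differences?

-222

D1: 49, 47, -33, -239, -619, -1221
D2: -2, -80, -206, -380, -602
D3: -78, -126, -174, -222
D4: -48, -48, -48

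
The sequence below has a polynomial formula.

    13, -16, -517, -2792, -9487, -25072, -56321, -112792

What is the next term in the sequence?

-207307

First differences: -29, -501, -2275, -6695, -15585, -31249, -56471
Second differences: -472, -1774, -4420, -8890, -15664, -25222
Third differences: -1302, -2646, -4470, -6774, -9558
Fourth differences: -1344, -1824, -2304, -2784
Fifth differences: -480, -480, -480
Constant fifth difference = -480, so extend:
-2784 − 480 = -3264;  -9558 − 3264 = -12822;  -25222 − 12822 = -38044;  -56471 − 38044 = -94515;  -112792 − 94515 = -207307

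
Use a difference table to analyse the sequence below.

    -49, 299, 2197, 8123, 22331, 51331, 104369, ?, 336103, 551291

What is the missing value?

Using the first 7 terms:
Δ: 348, 1898, 5926, 14208, 29000, 53038
Δ²: 1550, 4028, 8282, 14792, 24038
Δ³: 2478, 4254, 6510, 9246
Δ⁴: 1776, 2256, 2736
Δ⁵: 480, 480
Constant fifth difference = 480.
Extend forward: 2736 + 480 = 3216;  9246 + 3216 = 12462;  24038 + 12462 = 36500;  53038 + 36500 = 89538;  104369 + 89538 = 193907

193907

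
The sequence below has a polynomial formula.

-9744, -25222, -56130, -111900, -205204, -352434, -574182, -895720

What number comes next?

-1347480

-15478 , -30908 , -55770 , -93304 , -147230 , -221748 , -321538
-15430 , -24862 , -37534 , -53926 , -74518 , -99790
-9432 , -12672 , -16392 , -20592 , -25272
-3240 , -3720 , -4200 , -4680
-480 , -480 , -480
Constant fifth difference = -480, so extend:
-4680 − 480 = -5160;  -25272 − 5160 = -30432;  -99790 − 30432 = -130222;  -321538 − 130222 = -451760;  -895720 − 451760 = -1347480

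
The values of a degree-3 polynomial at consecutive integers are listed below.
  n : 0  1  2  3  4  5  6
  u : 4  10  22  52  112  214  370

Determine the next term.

6, 12, 30, 60, 102, 156
6, 18, 30, 42, 54
12, 12, 12, 12
Constant third difference = 12, so extend:
54 + 12 = 66;  156 + 66 = 222;  370 + 222 = 592

592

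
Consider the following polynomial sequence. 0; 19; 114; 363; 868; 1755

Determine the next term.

3174

19  95  249  505  887
76  154  256  382
78  102  126
24  24
Fourth differences constant at 24.
126 + 24 = 150;  382 + 150 = 532;  887 + 532 = 1419;  1755 + 1419 = 3174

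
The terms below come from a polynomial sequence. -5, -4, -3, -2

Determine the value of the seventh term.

1

First differences: 1  1  1
First differences constant at 1.
-2 + 1 = -1
-1 + 1 = 0
0 + 1 = 1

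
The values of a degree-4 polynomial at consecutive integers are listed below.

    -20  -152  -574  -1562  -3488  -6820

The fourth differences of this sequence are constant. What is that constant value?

D1: -132, -422, -988, -1926, -3332
D2: -290, -566, -938, -1406
D3: -276, -372, -468
D4: -96, -96

-96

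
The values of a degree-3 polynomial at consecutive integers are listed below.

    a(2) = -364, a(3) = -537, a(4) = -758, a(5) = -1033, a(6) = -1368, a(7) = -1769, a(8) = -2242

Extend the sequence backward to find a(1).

-233

D1: -173, -221, -275, -335, -401, -473
D2: -48, -54, -60, -66, -72
D3: -6, -6, -6, -6
The third differences are constant at -6.
Work back: -48 + 6 = -42;  -173 + 42 = -131;  -364 + 131 = -233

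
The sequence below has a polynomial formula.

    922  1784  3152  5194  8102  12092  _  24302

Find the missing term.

17404

Using the first 6 terms:
Δ: 862  1368  2042  2908  3990
Δ²: 506  674  866  1082
Δ³: 168  192  216
Δ⁴: 24  24
Constant fourth difference = 24.
Extend forward: 216 + 24 = 240;  1082 + 240 = 1322;  3990 + 1322 = 5312;  12092 + 5312 = 17404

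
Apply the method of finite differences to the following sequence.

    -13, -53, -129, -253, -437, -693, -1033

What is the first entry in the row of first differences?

-40

Δ: -40, -76, -124, -184, -256, -340
Δ²: -36, -48, -60, -72, -84
Δ³: -12, -12, -12, -12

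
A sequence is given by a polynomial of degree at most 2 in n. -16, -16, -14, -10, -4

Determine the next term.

First differences: 0, 2, 4, 6
Second differences: 2, 2, 2
Second differences constant at 2.
6 + 2 = 8;  -4 + 8 = 4

4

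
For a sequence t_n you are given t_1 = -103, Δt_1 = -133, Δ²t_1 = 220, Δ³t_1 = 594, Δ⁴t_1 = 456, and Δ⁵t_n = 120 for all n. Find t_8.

42856

Build the table forward from the leading diagonal:
Fifth differences: 120  120  120  120  120  120  120  120
Fourth differences: 456  576  696  816  936  1056  1176  1296
Third differences: 594  1050  1626  2322  3138  4074  5130  6306
Second differences: 220  814  1864  3490  5812  8950  13024  18154
First differences: -133  87  901  2765  6255  12067  21017  34041
t: -103  -236  -149  752  3517  9772  21839  42856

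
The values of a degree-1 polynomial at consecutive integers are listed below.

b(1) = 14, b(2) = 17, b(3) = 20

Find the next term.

First differences: 3, 3
The first differences are constant (3).
20 + 3 = 23

23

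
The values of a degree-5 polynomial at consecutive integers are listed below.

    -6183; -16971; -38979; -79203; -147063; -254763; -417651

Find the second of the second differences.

-18216

First differences: -10788, -22008, -40224, -67860, -107700, -162888
Second differences: -11220, -18216, -27636, -39840, -55188
Third differences: -6996, -9420, -12204, -15348
Fourth differences: -2424, -2784, -3144
Fifth differences: -360, -360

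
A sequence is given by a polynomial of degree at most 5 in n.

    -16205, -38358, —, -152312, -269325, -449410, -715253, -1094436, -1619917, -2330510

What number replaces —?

Using the last 7 terms:
Δ: -117013  -180085  -265843  -379183  -525481  -710593
Δ²: -63072  -85758  -113340  -146298  -185112
Δ³: -22686  -27582  -32958  -38814
Δ⁴: -4896  -5376  -5856
Δ⁵: -480  -480
Constant fifth difference = -480.
Extend backward: -4896 + 480 = -4416;  -22686 + 4416 = -18270;  -63072 + 18270 = -44802;  -117013 + 44802 = -72211;  -152312 + 72211 = -80101

-80101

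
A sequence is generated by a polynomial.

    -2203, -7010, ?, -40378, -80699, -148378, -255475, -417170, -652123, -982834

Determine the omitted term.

Using the last 7 terms:
-40321  -67679  -107097  -161695  -234953  -330711
-27358  -39418  -54598  -73258  -95758
-12060  -15180  -18660  -22500
-3120  -3480  -3840
-360  -360
Constant fifth difference = -360.
Extend backward: -3120 + 360 = -2760;  -12060 + 2760 = -9300;  -27358 + 9300 = -18058;  -40321 + 18058 = -22263;  -40378 + 22263 = -18115

-18115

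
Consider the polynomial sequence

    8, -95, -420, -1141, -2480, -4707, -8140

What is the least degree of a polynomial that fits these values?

4

-103, -325, -721, -1339, -2227, -3433
-222, -396, -618, -888, -1206
-174, -222, -270, -318
-48, -48, -48
The fourth differences are constant, so the polynomial has degree 4.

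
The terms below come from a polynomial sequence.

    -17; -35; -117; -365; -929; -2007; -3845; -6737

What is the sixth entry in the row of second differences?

First differences: -18, -82, -248, -564, -1078, -1838, -2892
Second differences: -64, -166, -316, -514, -760, -1054
Third differences: -102, -150, -198, -246, -294
Fourth differences: -48, -48, -48, -48

-1054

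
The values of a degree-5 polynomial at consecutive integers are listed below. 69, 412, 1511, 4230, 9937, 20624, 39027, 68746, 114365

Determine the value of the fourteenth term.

825400

First differences: 343, 1099, 2719, 5707, 10687, 18403, 29719, 45619
Second differences: 756, 1620, 2988, 4980, 7716, 11316, 15900
Third differences: 864, 1368, 1992, 2736, 3600, 4584
Fourth differences: 504, 624, 744, 864, 984
Fifth differences: 120, 120, 120, 120
Constant fifth difference = 120, so extend:
984 + 120 = 1104;  4584 + 1104 = 5688;  15900 + 5688 = 21588;  45619 + 21588 = 67207;  114365 + 67207 = 181572
1104 + 120 = 1224;  5688 + 1224 = 6912;  21588 + 6912 = 28500;  67207 + 28500 = 95707;  181572 + 95707 = 277279
1224 + 120 = 1344;  6912 + 1344 = 8256;  28500 + 8256 = 36756;  95707 + 36756 = 132463;  277279 + 132463 = 409742
1344 + 120 = 1464;  8256 + 1464 = 9720;  36756 + 9720 = 46476;  132463 + 46476 = 178939;  409742 + 178939 = 588681
1464 + 120 = 1584;  9720 + 1584 = 11304;  46476 + 11304 = 57780;  178939 + 57780 = 236719;  588681 + 236719 = 825400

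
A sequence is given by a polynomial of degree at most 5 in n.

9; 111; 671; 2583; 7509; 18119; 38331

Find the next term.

73551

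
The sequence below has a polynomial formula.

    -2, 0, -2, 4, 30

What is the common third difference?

12

Δ: 2, -2, 6, 26
Δ²: -4, 8, 20
Δ³: 12, 12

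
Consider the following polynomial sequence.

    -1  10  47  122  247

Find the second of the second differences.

38

D1: 11, 37, 75, 125
D2: 26, 38, 50
D3: 12, 12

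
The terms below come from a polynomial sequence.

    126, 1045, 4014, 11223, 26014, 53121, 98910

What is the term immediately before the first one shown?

D1: 919  2969  7209  14791  27107  45789
D2: 2050  4240  7582  12316  18682
D3: 2190  3342  4734  6366
D4: 1152  1392  1632
D5: 240  240
The fifth differences are constant at 240.
Work back: 1152 − 240 = 912;  2190 − 912 = 1278;  2050 − 1278 = 772;  919 − 772 = 147;  126 − 147 = -21

-21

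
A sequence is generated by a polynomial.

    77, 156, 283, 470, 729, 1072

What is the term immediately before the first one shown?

34

79, 127, 187, 259, 343
48, 60, 72, 84
12, 12, 12
The third differences are constant at 12.
Work back: 48 − 12 = 36;  79 − 36 = 43;  77 − 43 = 34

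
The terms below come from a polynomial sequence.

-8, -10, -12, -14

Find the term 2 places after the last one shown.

-18

-2, -2, -2
The first differences are constant (-2).
-14 − 2 = -16
-16 − 2 = -18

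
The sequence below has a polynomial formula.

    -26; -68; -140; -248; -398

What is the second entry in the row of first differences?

D1: -42, -72, -108, -150
D2: -30, -36, -42
D3: -6, -6

-72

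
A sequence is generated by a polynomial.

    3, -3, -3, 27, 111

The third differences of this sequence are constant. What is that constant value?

24

D1: -6, 0, 30, 84
D2: 6, 30, 54
D3: 24, 24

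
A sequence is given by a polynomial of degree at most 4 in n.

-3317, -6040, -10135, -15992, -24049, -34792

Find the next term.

Δ: -2723, -4095, -5857, -8057, -10743
Δ²: -1372, -1762, -2200, -2686
Δ³: -390, -438, -486
Δ⁴: -48, -48
Constant fourth difference = -48, so extend:
-486 − 48 = -534;  -2686 − 534 = -3220;  -10743 − 3220 = -13963;  -34792 − 13963 = -48755

-48755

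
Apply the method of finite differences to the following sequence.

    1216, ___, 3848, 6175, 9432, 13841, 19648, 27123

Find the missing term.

2253

Using the last 6 terms:
First differences: 2327, 3257, 4409, 5807, 7475
Second differences: 930, 1152, 1398, 1668
Third differences: 222, 246, 270
Fourth differences: 24, 24
Constant fourth difference = 24.
Extend backward: 222 − 24 = 198;  930 − 198 = 732;  2327 − 732 = 1595;  3848 − 1595 = 2253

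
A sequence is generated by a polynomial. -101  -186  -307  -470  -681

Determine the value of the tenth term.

D1: -85, -121, -163, -211
D2: -36, -42, -48
D3: -6, -6
Third differences constant at -6.
-48 − 6 = -54;  -211 − 54 = -265;  -681 − 265 = -946
-54 − 6 = -60;  -265 − 60 = -325;  -946 − 325 = -1271
-60 − 6 = -66;  -325 − 66 = -391;  -1271 − 391 = -1662
-66 − 6 = -72;  -391 − 72 = -463;  -1662 − 463 = -2125
-72 − 6 = -78;  -463 − 78 = -541;  -2125 − 541 = -2666

-2666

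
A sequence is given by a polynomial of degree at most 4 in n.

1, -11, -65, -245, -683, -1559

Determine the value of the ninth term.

-9335

D1: -12 , -54 , -180 , -438 , -876
D2: -42 , -126 , -258 , -438
D3: -84 , -132 , -180
D4: -48 , -48
The fourth differences are constant (-48).
-180 − 48 = -228;  -438 − 228 = -666;  -876 − 666 = -1542;  -1559 − 1542 = -3101
-228 − 48 = -276;  -666 − 276 = -942;  -1542 − 942 = -2484;  -3101 − 2484 = -5585
-276 − 48 = -324;  -942 − 324 = -1266;  -2484 − 1266 = -3750;  -5585 − 3750 = -9335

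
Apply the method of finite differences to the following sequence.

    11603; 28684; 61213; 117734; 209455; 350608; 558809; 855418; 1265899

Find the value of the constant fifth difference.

360

Δ: 17081, 32529, 56521, 91721, 141153, 208201, 296609, 410481
Δ²: 15448, 23992, 35200, 49432, 67048, 88408, 113872
Δ³: 8544, 11208, 14232, 17616, 21360, 25464
Δ⁴: 2664, 3024, 3384, 3744, 4104
Δ⁵: 360, 360, 360, 360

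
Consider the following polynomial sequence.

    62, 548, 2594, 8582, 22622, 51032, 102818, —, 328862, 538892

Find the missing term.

Using the first 7 terms:
First differences: 486  2046  5988  14040  28410  51786
Second differences: 1560  3942  8052  14370  23376
Third differences: 2382  4110  6318  9006
Fourth differences: 1728  2208  2688
Fifth differences: 480  480
Constant fifth difference = 480.
Extend forward: 2688 + 480 = 3168;  9006 + 3168 = 12174;  23376 + 12174 = 35550;  51786 + 35550 = 87336;  102818 + 87336 = 190154

190154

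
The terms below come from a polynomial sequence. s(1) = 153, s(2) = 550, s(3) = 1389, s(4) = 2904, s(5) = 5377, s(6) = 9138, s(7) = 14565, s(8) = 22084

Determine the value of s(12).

First differences: 397, 839, 1515, 2473, 3761, 5427, 7519
Second differences: 442, 676, 958, 1288, 1666, 2092
Third differences: 234, 282, 330, 378, 426
Fourth differences: 48, 48, 48, 48
Fourth differences constant at 48.
426 + 48 = 474;  2092 + 474 = 2566;  7519 + 2566 = 10085;  22084 + 10085 = 32169
474 + 48 = 522;  2566 + 522 = 3088;  10085 + 3088 = 13173;  32169 + 13173 = 45342
522 + 48 = 570;  3088 + 570 = 3658;  13173 + 3658 = 16831;  45342 + 16831 = 62173
570 + 48 = 618;  3658 + 618 = 4276;  16831 + 4276 = 21107;  62173 + 21107 = 83280

83280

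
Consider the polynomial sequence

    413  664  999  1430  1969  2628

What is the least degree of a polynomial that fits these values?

First differences: 251, 335, 431, 539, 659
Second differences: 84, 96, 108, 120
Third differences: 12, 12, 12
The third differences are constant, so the polynomial has degree 3.

3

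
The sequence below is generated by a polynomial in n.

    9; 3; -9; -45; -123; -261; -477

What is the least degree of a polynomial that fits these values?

Δ: -6, -12, -36, -78, -138, -216
Δ²: -6, -24, -42, -60, -78
Δ³: -18, -18, -18, -18
The third differences are constant, so the polynomial has degree 3.

3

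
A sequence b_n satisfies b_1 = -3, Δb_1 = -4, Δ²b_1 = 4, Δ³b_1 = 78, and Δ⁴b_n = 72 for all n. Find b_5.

389

Build the table forward from the leading diagonal:
D4: 72, 72, 72, 72, 72
D3: 78, 150, 222, 294, 366
D2: 4, 82, 232, 454, 748
D1: -4, 0, 82, 314, 768
b: -3, -7, -7, 75, 389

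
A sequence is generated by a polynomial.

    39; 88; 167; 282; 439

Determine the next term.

644

Δ: 49 , 79 , 115 , 157
Δ²: 30 , 36 , 42
Δ³: 6 , 6
Third differences constant at 6.
42 + 6 = 48;  157 + 48 = 205;  439 + 205 = 644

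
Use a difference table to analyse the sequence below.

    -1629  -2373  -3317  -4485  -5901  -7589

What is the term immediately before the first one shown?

-1061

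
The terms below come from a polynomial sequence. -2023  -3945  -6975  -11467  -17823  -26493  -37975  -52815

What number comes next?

-71607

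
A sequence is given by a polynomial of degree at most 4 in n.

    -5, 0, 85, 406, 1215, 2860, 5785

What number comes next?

First differences: 5, 85, 321, 809, 1645, 2925
Second differences: 80, 236, 488, 836, 1280
Third differences: 156, 252, 348, 444
Fourth differences: 96, 96, 96
Fourth differences constant at 96.
444 + 96 = 540;  1280 + 540 = 1820;  2925 + 1820 = 4745;  5785 + 4745 = 10530

10530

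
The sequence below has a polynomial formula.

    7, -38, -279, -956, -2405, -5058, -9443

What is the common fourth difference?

D1: -45, -241, -677, -1449, -2653, -4385
D2: -196, -436, -772, -1204, -1732
D3: -240, -336, -432, -528
D4: -96, -96, -96

-96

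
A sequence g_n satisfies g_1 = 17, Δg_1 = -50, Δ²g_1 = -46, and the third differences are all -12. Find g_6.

Build the table forward from the leading diagonal:
Δ³: -12, -12, -12, -12, -12, -12
Δ²: -46, -58, -70, -82, -94, -106
Δ: -50, -96, -154, -224, -306, -400
g: 17, -33, -129, -283, -507, -813

-813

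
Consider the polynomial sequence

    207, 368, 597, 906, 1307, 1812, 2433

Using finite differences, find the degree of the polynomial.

3

161, 229, 309, 401, 505, 621
68, 80, 92, 104, 116
12, 12, 12, 12
The third differences are constant, so the polynomial has degree 3.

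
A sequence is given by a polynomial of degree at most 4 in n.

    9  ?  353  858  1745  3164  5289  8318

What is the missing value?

104

Using the last 6 terms:
Δ: 505, 887, 1419, 2125, 3029
Δ²: 382, 532, 706, 904
Δ³: 150, 174, 198
Δ⁴: 24, 24
Constant fourth difference = 24.
Extend backward: 150 − 24 = 126;  382 − 126 = 256;  505 − 256 = 249;  353 − 249 = 104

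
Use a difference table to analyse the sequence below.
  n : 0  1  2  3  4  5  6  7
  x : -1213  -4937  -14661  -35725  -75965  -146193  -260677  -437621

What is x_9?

D1: -3724  -9724  -21064  -40240  -70228  -114484  -176944
D2: -6000  -11340  -19176  -29988  -44256  -62460
D3: -5340  -7836  -10812  -14268  -18204
D4: -2496  -2976  -3456  -3936
D5: -480  -480  -480
Constant fifth difference = -480, so extend:
-3936 − 480 = -4416;  -18204 − 4416 = -22620;  -62460 − 22620 = -85080;  -176944 − 85080 = -262024;  -437621 − 262024 = -699645
-4416 − 480 = -4896;  -22620 − 4896 = -27516;  -85080 − 27516 = -112596;  -262024 − 112596 = -374620;  -699645 − 374620 = -1074265

-1074265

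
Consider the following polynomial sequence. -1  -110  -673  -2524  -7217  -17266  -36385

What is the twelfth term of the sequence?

First differences: -109  -563  -1851  -4693  -10049  -19119
Second differences: -454  -1288  -2842  -5356  -9070
Third differences: -834  -1554  -2514  -3714
Fourth differences: -720  -960  -1200
Fifth differences: -240  -240
The fifth differences are constant (-240).
-1200 − 240 = -1440;  -3714 − 1440 = -5154;  -9070 − 5154 = -14224;  -19119 − 14224 = -33343;  -36385 − 33343 = -69728
-1440 − 240 = -1680;  -5154 − 1680 = -6834;  -14224 − 6834 = -21058;  -33343 − 21058 = -54401;  -69728 − 54401 = -124129
-1680 − 240 = -1920;  -6834 − 1920 = -8754;  -21058 − 8754 = -29812;  -54401 − 29812 = -84213;  -124129 − 84213 = -208342
-1920 − 240 = -2160;  -8754 − 2160 = -10914;  -29812 − 10914 = -40726;  -84213 − 40726 = -124939;  -208342 − 124939 = -333281
-2160 − 240 = -2400;  -10914 − 2400 = -13314;  -40726 − 13314 = -54040;  -124939 − 54040 = -178979;  -333281 − 178979 = -512260

-512260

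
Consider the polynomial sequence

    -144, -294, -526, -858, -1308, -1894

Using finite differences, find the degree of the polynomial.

First differences: -150, -232, -332, -450, -586
Second differences: -82, -100, -118, -136
Third differences: -18, -18, -18
The third differences are constant, so the polynomial has degree 3.

3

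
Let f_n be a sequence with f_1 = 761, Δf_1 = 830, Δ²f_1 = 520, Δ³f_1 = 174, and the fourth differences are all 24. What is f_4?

Build the table forward from the leading diagonal:
Fourth differences: 24  24  24  24
Third differences: 174  198  222  246
Second differences: 520  694  892  1114
First differences: 830  1350  2044  2936
f: 761  1591  2941  4985

4985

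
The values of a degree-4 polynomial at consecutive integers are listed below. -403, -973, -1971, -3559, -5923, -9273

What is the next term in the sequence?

-13843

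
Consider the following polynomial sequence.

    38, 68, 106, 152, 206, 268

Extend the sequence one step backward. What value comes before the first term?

30  38  46  54  62
8  8  8  8
The second differences are constant at 8.
Work back: 30 − 8 = 22;  38 − 22 = 16

16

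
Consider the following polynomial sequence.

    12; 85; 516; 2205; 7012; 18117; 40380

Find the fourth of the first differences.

4807

Δ: 73, 431, 1689, 4807, 11105, 22263
Δ²: 358, 1258, 3118, 6298, 11158
Δ³: 900, 1860, 3180, 4860
Δ⁴: 960, 1320, 1680
Δ⁵: 360, 360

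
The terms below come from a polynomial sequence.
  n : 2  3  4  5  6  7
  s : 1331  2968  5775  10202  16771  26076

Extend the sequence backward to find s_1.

1637  2807  4427  6569  9305
1170  1620  2142  2736
450  522  594
72  72
The fourth differences are constant at 72.
Work back: 450 − 72 = 378;  1170 − 378 = 792;  1637 − 792 = 845;  1331 − 845 = 486

486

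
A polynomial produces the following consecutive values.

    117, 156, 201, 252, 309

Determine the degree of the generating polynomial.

Δ: 39, 45, 51, 57
Δ²: 6, 6, 6
The second differences are constant, so the polynomial has degree 2.

2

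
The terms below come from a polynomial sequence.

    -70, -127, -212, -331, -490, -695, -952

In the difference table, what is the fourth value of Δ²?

Δ: -57, -85, -119, -159, -205, -257
Δ²: -28, -34, -40, -46, -52
Δ³: -6, -6, -6, -6

-46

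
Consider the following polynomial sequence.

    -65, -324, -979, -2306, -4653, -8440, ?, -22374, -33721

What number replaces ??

Using the first 6 terms:
D1: -259  -655  -1327  -2347  -3787
D2: -396  -672  -1020  -1440
D3: -276  -348  -420
D4: -72  -72
Constant fourth difference = -72.
Extend forward: -420 − 72 = -492;  -1440 − 492 = -1932;  -3787 − 1932 = -5719;  -8440 − 5719 = -14159

-14159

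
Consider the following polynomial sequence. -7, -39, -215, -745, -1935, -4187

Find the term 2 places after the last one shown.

-32, -176, -530, -1190, -2252
-144, -354, -660, -1062
-210, -306, -402
-96, -96
The fourth differences are constant (-96).
-402 − 96 = -498;  -1062 − 498 = -1560;  -2252 − 1560 = -3812;  -4187 − 3812 = -7999
-498 − 96 = -594;  -1560 − 594 = -2154;  -3812 − 2154 = -5966;  -7999 − 5966 = -13965

-13965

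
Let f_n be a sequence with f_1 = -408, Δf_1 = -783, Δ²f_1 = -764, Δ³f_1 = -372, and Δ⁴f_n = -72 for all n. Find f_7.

-25086

Build the table forward from the leading diagonal:
D4: -72  -72  -72  -72  -72  -72  -72
D3: -372  -444  -516  -588  -660  -732  -804
D2: -764  -1136  -1580  -2096  -2684  -3344  -4076
D1: -783  -1547  -2683  -4263  -6359  -9043  -12387
f: -408  -1191  -2738  -5421  -9684  -16043  -25086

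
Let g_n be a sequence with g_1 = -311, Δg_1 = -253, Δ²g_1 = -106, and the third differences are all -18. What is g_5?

-2031

Build the table forward from the leading diagonal:
Third differences: -18  -18  -18  -18  -18
Second differences: -106  -124  -142  -160  -178
First differences: -253  -359  -483  -625  -785
g: -311  -564  -923  -1406  -2031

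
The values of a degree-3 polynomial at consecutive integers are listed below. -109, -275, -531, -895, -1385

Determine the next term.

-2019

D1: -166 , -256 , -364 , -490
D2: -90 , -108 , -126
D3: -18 , -18
Constant third difference = -18, so extend:
-126 − 18 = -144;  -490 − 144 = -634;  -1385 − 634 = -2019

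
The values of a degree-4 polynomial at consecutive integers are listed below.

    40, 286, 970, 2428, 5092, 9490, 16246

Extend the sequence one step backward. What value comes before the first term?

-8

Δ: 246, 684, 1458, 2664, 4398, 6756
Δ²: 438, 774, 1206, 1734, 2358
Δ³: 336, 432, 528, 624
Δ⁴: 96, 96, 96
The fourth differences are constant at 96.
Work back: 336 − 96 = 240;  438 − 240 = 198;  246 − 198 = 48;  40 − 48 = -8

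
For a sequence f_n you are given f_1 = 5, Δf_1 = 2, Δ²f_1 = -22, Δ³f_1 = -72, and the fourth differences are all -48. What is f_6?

-1165

Build the table forward from the leading diagonal:
Fourth differences: -48  -48  -48  -48  -48  -48
Third differences: -72  -120  -168  -216  -264  -312
Second differences: -22  -94  -214  -382  -598  -862
First differences: 2  -20  -114  -328  -710  -1308
f: 5  7  -13  -127  -455  -1165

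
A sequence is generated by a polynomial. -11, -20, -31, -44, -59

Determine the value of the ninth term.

-139

D1: -9 , -11 , -13 , -15
D2: -2 , -2 , -2
Second differences constant at -2.
-15 − 2 = -17;  -59 − 17 = -76
-17 − 2 = -19;  -76 − 19 = -95
-19 − 2 = -21;  -95 − 21 = -116
-21 − 2 = -23;  -116 − 23 = -139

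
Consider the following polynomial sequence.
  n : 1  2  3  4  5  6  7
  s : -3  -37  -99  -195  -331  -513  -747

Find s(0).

9

D1: -34  -62  -96  -136  -182  -234
D2: -28  -34  -40  -46  -52
D3: -6  -6  -6  -6
The third differences are constant at -6.
Work back: -28 + 6 = -22;  -34 + 22 = -12;  -3 + 12 = 9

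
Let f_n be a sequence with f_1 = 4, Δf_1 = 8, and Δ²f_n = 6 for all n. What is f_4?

46

Build the table forward from the leading diagonal:
Δ²: 6, 6, 6, 6
Δ: 8, 14, 20, 26
f: 4, 12, 26, 46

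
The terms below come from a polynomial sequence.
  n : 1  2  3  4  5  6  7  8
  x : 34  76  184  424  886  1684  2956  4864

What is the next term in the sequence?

7594

First differences: 42 , 108 , 240 , 462 , 798 , 1272 , 1908
Second differences: 66 , 132 , 222 , 336 , 474 , 636
Third differences: 66 , 90 , 114 , 138 , 162
Fourth differences: 24 , 24 , 24 , 24
The fourth differences are constant (24).
162 + 24 = 186;  636 + 186 = 822;  1908 + 822 = 2730;  4864 + 2730 = 7594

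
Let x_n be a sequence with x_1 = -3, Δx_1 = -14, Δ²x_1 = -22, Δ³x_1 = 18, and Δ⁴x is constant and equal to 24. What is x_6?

Build the table forward from the leading diagonal:
Fourth differences: 24  24  24  24  24  24
Third differences: 18  42  66  90  114  138
Second differences: -22  -4  38  104  194  308
First differences: -14  -36  -40  -2  102  296
x: -3  -17  -53  -93  -95  7

7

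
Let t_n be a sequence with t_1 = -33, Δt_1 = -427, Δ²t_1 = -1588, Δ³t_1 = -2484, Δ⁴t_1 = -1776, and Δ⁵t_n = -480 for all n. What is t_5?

Build the table forward from the leading diagonal:
Δ⁵: -480, -480, -480, -480, -480
Δ⁴: -1776, -2256, -2736, -3216, -3696
Δ³: -2484, -4260, -6516, -9252, -12468
Δ²: -1588, -4072, -8332, -14848, -24100
Δ: -427, -2015, -6087, -14419, -29267
t: -33, -460, -2475, -8562, -22981

-22981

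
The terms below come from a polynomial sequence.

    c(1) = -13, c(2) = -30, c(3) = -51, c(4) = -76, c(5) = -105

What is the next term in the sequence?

-17, -21, -25, -29
-4, -4, -4
The second differences are constant (-4).
-29 − 4 = -33;  -105 − 33 = -138

-138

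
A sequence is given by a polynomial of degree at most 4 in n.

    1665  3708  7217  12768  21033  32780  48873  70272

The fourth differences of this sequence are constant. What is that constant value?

96

First differences: 2043, 3509, 5551, 8265, 11747, 16093, 21399
Second differences: 1466, 2042, 2714, 3482, 4346, 5306
Third differences: 576, 672, 768, 864, 960
Fourth differences: 96, 96, 96, 96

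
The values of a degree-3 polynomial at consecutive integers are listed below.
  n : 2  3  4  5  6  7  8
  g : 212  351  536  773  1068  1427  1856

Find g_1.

139, 185, 237, 295, 359, 429
46, 52, 58, 64, 70
6, 6, 6, 6
The third differences are constant at 6.
Work back: 46 − 6 = 40;  139 − 40 = 99;  212 − 99 = 113

113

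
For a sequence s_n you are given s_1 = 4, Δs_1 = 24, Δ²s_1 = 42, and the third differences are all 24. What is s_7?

1258

Build the table forward from the leading diagonal:
D3: 24, 24, 24, 24, 24, 24, 24
D2: 42, 66, 90, 114, 138, 162, 186
D1: 24, 66, 132, 222, 336, 474, 636
s: 4, 28, 94, 226, 448, 784, 1258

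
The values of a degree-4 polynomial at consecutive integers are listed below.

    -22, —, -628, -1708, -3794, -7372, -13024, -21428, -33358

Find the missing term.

-164

Using the last 7 terms:
First differences: -1080, -2086, -3578, -5652, -8404, -11930
Second differences: -1006, -1492, -2074, -2752, -3526
Third differences: -486, -582, -678, -774
Fourth differences: -96, -96, -96
Constant fourth difference = -96.
Extend backward: -486 + 96 = -390;  -1006 + 390 = -616;  -1080 + 616 = -464;  -628 + 464 = -164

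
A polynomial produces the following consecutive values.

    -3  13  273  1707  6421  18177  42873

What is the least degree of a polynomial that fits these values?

First differences: 16, 260, 1434, 4714, 11756, 24696
Second differences: 244, 1174, 3280, 7042, 12940
Third differences: 930, 2106, 3762, 5898
Fourth differences: 1176, 1656, 2136
Fifth differences: 480, 480
The fifth differences are constant, so the polynomial has degree 5.

5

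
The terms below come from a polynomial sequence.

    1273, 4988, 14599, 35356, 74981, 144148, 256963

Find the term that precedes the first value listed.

D1: 3715  9611  20757  39625  69167  112815
D2: 5896  11146  18868  29542  43648
D3: 5250  7722  10674  14106
D4: 2472  2952  3432
D5: 480  480
The fifth differences are constant at 480.
Work back: 2472 − 480 = 1992;  5250 − 1992 = 3258;  5896 − 3258 = 2638;  3715 − 2638 = 1077;  1273 − 1077 = 196

196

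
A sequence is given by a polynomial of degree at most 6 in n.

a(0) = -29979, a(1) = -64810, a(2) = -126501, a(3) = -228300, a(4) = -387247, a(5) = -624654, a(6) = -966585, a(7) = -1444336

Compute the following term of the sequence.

First differences: -34831, -61691, -101799, -158947, -237407, -341931, -477751
Second differences: -26860, -40108, -57148, -78460, -104524, -135820
Third differences: -13248, -17040, -21312, -26064, -31296
Fourth differences: -3792, -4272, -4752, -5232
Fifth differences: -480, -480, -480
The fifth differences are constant (-480).
-5232 − 480 = -5712;  -31296 − 5712 = -37008;  -135820 − 37008 = -172828;  -477751 − 172828 = -650579;  -1444336 − 650579 = -2094915

-2094915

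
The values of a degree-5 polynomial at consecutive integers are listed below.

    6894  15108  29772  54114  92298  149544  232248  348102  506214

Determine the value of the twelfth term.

8214, 14664, 24342, 38184, 57246, 82704, 115854, 158112
6450, 9678, 13842, 19062, 25458, 33150, 42258
3228, 4164, 5220, 6396, 7692, 9108
936, 1056, 1176, 1296, 1416
120, 120, 120, 120
The fifth differences are constant (120).
1416 + 120 = 1536;  9108 + 1536 = 10644;  42258 + 10644 = 52902;  158112 + 52902 = 211014;  506214 + 211014 = 717228
1536 + 120 = 1656;  10644 + 1656 = 12300;  52902 + 12300 = 65202;  211014 + 65202 = 276216;  717228 + 276216 = 993444
1656 + 120 = 1776;  12300 + 1776 = 14076;  65202 + 14076 = 79278;  276216 + 79278 = 355494;  993444 + 355494 = 1348938

1348938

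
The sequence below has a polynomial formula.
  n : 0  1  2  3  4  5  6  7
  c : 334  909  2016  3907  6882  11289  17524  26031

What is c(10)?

D1: 575 , 1107 , 1891 , 2975 , 4407 , 6235 , 8507
D2: 532 , 784 , 1084 , 1432 , 1828 , 2272
D3: 252 , 300 , 348 , 396 , 444
D4: 48 , 48 , 48 , 48
Constant fourth difference = 48, so extend:
444 + 48 = 492;  2272 + 492 = 2764;  8507 + 2764 = 11271;  26031 + 11271 = 37302
492 + 48 = 540;  2764 + 540 = 3304;  11271 + 3304 = 14575;  37302 + 14575 = 51877
540 + 48 = 588;  3304 + 588 = 3892;  14575 + 3892 = 18467;  51877 + 18467 = 70344

70344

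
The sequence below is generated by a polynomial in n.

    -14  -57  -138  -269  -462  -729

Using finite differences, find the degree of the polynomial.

3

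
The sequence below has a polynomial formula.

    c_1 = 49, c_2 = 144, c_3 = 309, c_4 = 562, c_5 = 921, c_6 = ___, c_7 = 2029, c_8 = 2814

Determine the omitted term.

1404

Using the first 5 terms:
First differences: 95, 165, 253, 359
Second differences: 70, 88, 106
Third differences: 18, 18
Constant third difference = 18.
Extend forward: 106 + 18 = 124;  359 + 124 = 483;  921 + 483 = 1404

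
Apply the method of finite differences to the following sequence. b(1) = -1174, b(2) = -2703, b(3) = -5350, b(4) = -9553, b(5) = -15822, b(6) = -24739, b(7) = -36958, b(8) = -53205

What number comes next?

-74278

D1: -1529 , -2647 , -4203 , -6269 , -8917 , -12219 , -16247
D2: -1118 , -1556 , -2066 , -2648 , -3302 , -4028
D3: -438 , -510 , -582 , -654 , -726
D4: -72 , -72 , -72 , -72
The fourth differences are constant (-72).
-726 − 72 = -798;  -4028 − 798 = -4826;  -16247 − 4826 = -21073;  -53205 − 21073 = -74278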